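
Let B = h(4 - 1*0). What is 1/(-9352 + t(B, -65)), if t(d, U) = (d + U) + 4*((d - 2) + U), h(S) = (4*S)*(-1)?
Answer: -1/9765 ≈ -0.00010241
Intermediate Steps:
h(S) = -4*S
B = -16 (B = -4*(4 - 1*0) = -4*(4 + 0) = -4*4 = -16)
t(d, U) = -8 + 5*U + 5*d (t(d, U) = (U + d) + 4*((-2 + d) + U) = (U + d) + 4*(-2 + U + d) = (U + d) + (-8 + 4*U + 4*d) = -8 + 5*U + 5*d)
1/(-9352 + t(B, -65)) = 1/(-9352 + (-8 + 5*(-65) + 5*(-16))) = 1/(-9352 + (-8 - 325 - 80)) = 1/(-9352 - 413) = 1/(-9765) = -1/9765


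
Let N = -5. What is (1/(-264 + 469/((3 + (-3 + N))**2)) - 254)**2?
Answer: 2425180175401/37589161 ≈ 64518.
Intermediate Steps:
(1/(-264 + 469/((3 + (-3 + N))**2)) - 254)**2 = (1/(-264 + 469/((3 + (-3 - 5))**2)) - 254)**2 = (1/(-264 + 469/((3 - 8)**2)) - 254)**2 = (1/(-264 + 469/((-5)**2)) - 254)**2 = (1/(-264 + 469/25) - 254)**2 = (1/(-6131/25) - 254)**2 = (-25/6131 - 254)**2 = (-1557299/6131)**2 = 2425180175401/37589161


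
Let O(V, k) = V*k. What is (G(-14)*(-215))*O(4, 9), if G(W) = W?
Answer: 108360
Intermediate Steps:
(G(-14)*(-215))*O(4, 9) = (-14*(-215))*(4*9) = 3010*36 = 108360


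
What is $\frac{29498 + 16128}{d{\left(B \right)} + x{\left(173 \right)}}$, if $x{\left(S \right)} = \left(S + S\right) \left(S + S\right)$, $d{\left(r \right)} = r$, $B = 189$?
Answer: $\frac{45626}{119905} \approx 0.38052$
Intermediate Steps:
$x{\left(S \right)} = 4 S^{2}$ ($x{\left(S \right)} = 2 S 2 S = 4 S^{2}$)
$\frac{29498 + 16128}{d{\left(B \right)} + x{\left(173 \right)}} = \frac{29498 + 16128}{189 + 4 \cdot 173^{2}} = \frac{45626}{189 + 4 \cdot 29929} = \frac{45626}{189 + 119716} = \frac{45626}{119905}$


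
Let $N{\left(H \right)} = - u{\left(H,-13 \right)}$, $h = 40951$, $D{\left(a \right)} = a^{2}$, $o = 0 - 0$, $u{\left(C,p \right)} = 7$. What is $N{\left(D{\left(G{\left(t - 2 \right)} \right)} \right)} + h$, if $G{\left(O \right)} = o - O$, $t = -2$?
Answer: $40944$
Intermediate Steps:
$o = 0$ ($o = 0 + 0 = 0$)
$G{\left(O \right)} = - O$ ($G{\left(O \right)} = 0 - O = - O$)
$N{\left(H \right)} = -7$ ($N{\left(H \right)} = \left(-1\right) 7 = -7$)
$N{\left(D{\left(G{\left(t - 2 \right)} \right)} \right)} + h = -7 + 40951 = 40944$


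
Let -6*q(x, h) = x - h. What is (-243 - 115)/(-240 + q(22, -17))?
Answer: 716/493 ≈ 1.4523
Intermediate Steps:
q(x, h) = -x/6 + h/6 (q(x, h) = -(x - h)/6 = -x/6 + h/6)
(-243 - 115)/(-240 + q(22, -17)) = (-243 - 115)/(-240 + (-1/6*22 + (1/6)*(-17))) = -358/(-240 + (-11/3 - 17/6)) = -358/(-240 - 13/2) = -358/(-493/2) = -358*(-2/493) = 716/493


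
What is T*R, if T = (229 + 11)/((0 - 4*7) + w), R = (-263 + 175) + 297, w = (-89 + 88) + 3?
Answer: -25080/13 ≈ -1929.2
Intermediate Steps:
w = 2 (w = -1 + 3 = 2)
R = 209 (R = -88 + 297 = 209)
T = -120/13 (T = (229 + 11)/((0 - 4*7) + 2) = 240/((0 - 28) + 2) = 240/(-28 + 2) = 240/(-26) = 240*(-1/26) = -120/13 ≈ -9.2308)
T*R = -120/13*209 = -25080/13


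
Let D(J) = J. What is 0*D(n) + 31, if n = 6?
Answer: 31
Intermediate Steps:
0*D(n) + 31 = 0*6 + 31 = 0 + 31 = 31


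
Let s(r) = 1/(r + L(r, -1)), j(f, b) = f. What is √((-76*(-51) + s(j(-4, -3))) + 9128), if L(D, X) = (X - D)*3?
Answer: √325105/5 ≈ 114.04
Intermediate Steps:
L(D, X) = -3*D + 3*X
s(r) = 1/(-3 - 2*r) (s(r) = 1/(r + (-3*r + 3*(-1))) = 1/(r + (-3*r - 3)) = 1/(r + (-3 - 3*r)) = 1/(-3 - 2*r))
√((-76*(-51) + s(j(-4, -3))) + 9128) = √((-76*(-51) - 1/(3 + 2*(-4))) + 9128) = √((3876 - 1/(3 - 8)) + 9128) = √((3876 - 1/(-5)) + 9128) = √((3876 - 1*(-⅕)) + 9128) = √((3876 + ⅕) + 9128) = √(19381/5 + 9128) = √(65021/5) = √325105/5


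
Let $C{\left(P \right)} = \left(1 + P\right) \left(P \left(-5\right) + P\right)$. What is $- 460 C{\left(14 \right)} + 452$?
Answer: $386852$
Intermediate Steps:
$C{\left(P \right)} = - 4 P \left(1 + P\right)$ ($C{\left(P \right)} = \left(1 + P\right) \left(- 5 P + P\right) = \left(1 + P\right) \left(- 4 P\right) = - 4 P \left(1 + P\right)$)
$- 460 C{\left(14 \right)} + 452 = - 460 \left(\left(-4\right) 14 \left(1 + 14\right)\right) + 452 = - 460 \left(\left(-4\right) 14 \cdot 15\right) + 452 = \left(-460\right) \left(-840\right) + 452 = 386400 + 452 = 386852$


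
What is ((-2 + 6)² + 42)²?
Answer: 3364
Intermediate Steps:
((-2 + 6)² + 42)² = (4² + 42)² = (16 + 42)² = 58² = 3364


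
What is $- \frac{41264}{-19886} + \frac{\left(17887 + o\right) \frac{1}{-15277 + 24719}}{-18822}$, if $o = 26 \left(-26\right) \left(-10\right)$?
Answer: $\frac{3666418763647}{1767043352532} \approx 2.0749$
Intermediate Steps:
$o = 6760$ ($o = \left(-676\right) \left(-10\right) = 6760$)
$- \frac{41264}{-19886} + \frac{\left(17887 + o\right) \frac{1}{-15277 + 24719}}{-18822} = - \frac{41264}{-19886} + \frac{\left(17887 + 6760\right) \frac{1}{-15277 + 24719}}{-18822} = \left(-41264\right) \left(- \frac{1}{19886}\right) + \frac{24647}{9442} \left(- \frac{1}{18822}\right) = \frac{20632}{9943} + 24647 \cdot \frac{1}{9442} \left(- \frac{1}{18822}\right) = \frac{20632}{9943} + \frac{24647}{9442} \left(- \frac{1}{18822}\right) = \frac{20632}{9943} - \frac{24647}{177717324} = \frac{3666418763647}{1767043352532}$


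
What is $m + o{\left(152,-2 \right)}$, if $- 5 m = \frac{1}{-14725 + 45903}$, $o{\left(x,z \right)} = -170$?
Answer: $- \frac{26501301}{155890} \approx -170.0$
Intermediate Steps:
$m = - \frac{1}{155890}$ ($m = - \frac{1}{5 \left(-14725 + 45903\right)} = - \frac{1}{5 \cdot 31178} = \left(- \frac{1}{5}\right) \frac{1}{31178} = - \frac{1}{155890} \approx -6.4148 \cdot 10^{-6}$)
$m + o{\left(152,-2 \right)} = - \frac{1}{155890} - 170 = - \frac{26501301}{155890}$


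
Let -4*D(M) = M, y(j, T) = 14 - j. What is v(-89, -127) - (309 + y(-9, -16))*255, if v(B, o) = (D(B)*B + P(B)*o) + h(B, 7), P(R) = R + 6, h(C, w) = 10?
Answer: -304357/4 ≈ -76089.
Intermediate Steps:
D(M) = -M/4
P(R) = 6 + R
v(B, o) = 10 - B²/4 + o*(6 + B) (v(B, o) = ((-B/4)*B + (6 + B)*o) + 10 = (-B²/4 + o*(6 + B)) + 10 = 10 - B²/4 + o*(6 + B))
v(-89, -127) - (309 + y(-9, -16))*255 = (10 - ¼*(-89)² - 127*(6 - 89)) - (309 + (14 - 1*(-9)))*255 = (10 - ¼*7921 - 127*(-83)) - (309 + (14 + 9))*255 = (10 - 7921/4 + 10541) - (309 + 23)*255 = 34283/4 - 332*255 = 34283/4 - 1*84660 = 34283/4 - 84660 = -304357/4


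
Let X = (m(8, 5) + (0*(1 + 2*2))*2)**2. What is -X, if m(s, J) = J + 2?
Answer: -49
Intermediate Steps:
m(s, J) = 2 + J
X = 49 (X = ((2 + 5) + (0*(1 + 2*2))*2)**2 = (7 + (0*(1 + 4))*2)**2 = (7 + (0*5)*2)**2 = (7 + 0*2)**2 = (7 + 0)**2 = 7**2 = 49)
-X = -1*49 = -49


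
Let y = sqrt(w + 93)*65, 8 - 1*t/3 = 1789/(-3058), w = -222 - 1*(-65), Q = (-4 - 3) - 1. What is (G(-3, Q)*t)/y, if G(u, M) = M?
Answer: 78759*I/198770 ≈ 0.39623*I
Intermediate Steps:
Q = -8 (Q = -7 - 1 = -8)
w = -157 (w = -222 + 65 = -157)
t = 78759/3058 (t = 24 - 5367/(-3058) = 24 - 5367*(-1)/3058 = 24 - 3*(-1789/3058) = 24 + 5367/3058 = 78759/3058 ≈ 25.755)
y = 520*I (y = sqrt(-157 + 93)*65 = sqrt(-64)*65 = (8*I)*65 = 520*I ≈ 520.0*I)
(G(-3, Q)*t)/y = (-8*78759/3058)/((520*I)) = -(-78759)*I/198770 = 78759*I/198770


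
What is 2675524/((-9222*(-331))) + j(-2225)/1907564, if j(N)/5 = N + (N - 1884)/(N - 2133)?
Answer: 11047069777023539/12687891602214792 ≈ 0.87068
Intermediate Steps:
j(N) = 5*N + 5*(-1884 + N)/(-2133 + N) (j(N) = 5*(N + (N - 1884)/(N - 2133)) = 5*(N + (-1884 + N)/(-2133 + N)) = 5*N + 5*(-1884 + N)/(-2133 + N))
2675524/((-9222*(-331))) + j(-2225)/1907564 = 2675524/((-9222*(-331))) + (5*(-1884 + (-2225)**2 - 2132*(-2225))/(-2133 - 2225))/1907564 = 2675524/3052482 + (5*(-1884 + 4950625 + 4743700)/(-4358))*(1/1907564) = 2675524*(1/3052482) + (5*(-1/4358)*9692441)*(1/1907564) = 1337762/1526241 - 48462205/4358*1/1907564 = 1337762/1526241 - 48462205/8313163912 = 11047069777023539/12687891602214792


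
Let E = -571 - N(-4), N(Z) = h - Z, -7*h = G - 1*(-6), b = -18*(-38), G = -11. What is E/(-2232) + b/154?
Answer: 1861/396 ≈ 4.6995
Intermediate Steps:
b = 684
h = 5/7 (h = -(-11 - 1*(-6))/7 = -(-11 + 6)/7 = -⅐*(-5) = 5/7 ≈ 0.71429)
N(Z) = 5/7 - Z
E = -4030/7 (E = -571 - (5/7 - 1*(-4)) = -571 - (5/7 + 4) = -571 - 1*33/7 = -571 - 33/7 = -4030/7 ≈ -575.71)
E/(-2232) + b/154 = -4030/7/(-2232) + 684/154 = -4030/7*(-1/2232) + 684*(1/154) = 65/252 + 342/77 = 1861/396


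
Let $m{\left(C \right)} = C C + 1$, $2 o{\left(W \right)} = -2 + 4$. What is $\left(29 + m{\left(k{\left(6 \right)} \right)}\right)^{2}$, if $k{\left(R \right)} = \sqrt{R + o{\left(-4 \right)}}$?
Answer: $1369$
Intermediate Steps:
$o{\left(W \right)} = 1$ ($o{\left(W \right)} = \frac{-2 + 4}{2} = \frac{1}{2} \cdot 2 = 1$)
$k{\left(R \right)} = \sqrt{1 + R}$ ($k{\left(R \right)} = \sqrt{R + 1} = \sqrt{1 + R}$)
$m{\left(C \right)} = 1 + C^{2}$ ($m{\left(C \right)} = C^{2} + 1 = 1 + C^{2}$)
$\left(29 + m{\left(k{\left(6 \right)} \right)}\right)^{2} = \left(29 + \left(1 + \left(\sqrt{1 + 6}\right)^{2}\right)\right)^{2} = \left(29 + \left(1 + \left(\sqrt{7}\right)^{2}\right)\right)^{2} = \left(29 + \left(1 + 7\right)\right)^{2} = \left(29 + 8\right)^{2} = 37^{2} = 1369$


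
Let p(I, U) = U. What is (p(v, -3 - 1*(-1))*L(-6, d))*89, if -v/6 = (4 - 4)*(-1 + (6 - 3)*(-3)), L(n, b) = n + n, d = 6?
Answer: 2136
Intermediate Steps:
L(n, b) = 2*n
v = 0 (v = -6*(4 - 4)*(-1 + (6 - 3)*(-3)) = -0*(-1 + 3*(-3)) = -0*(-1 - 9) = -0*(-10) = -6*0 = 0)
(p(v, -3 - 1*(-1))*L(-6, d))*89 = ((-3 - 1*(-1))*(2*(-6)))*89 = ((-3 + 1)*(-12))*89 = -2*(-12)*89 = 24*89 = 2136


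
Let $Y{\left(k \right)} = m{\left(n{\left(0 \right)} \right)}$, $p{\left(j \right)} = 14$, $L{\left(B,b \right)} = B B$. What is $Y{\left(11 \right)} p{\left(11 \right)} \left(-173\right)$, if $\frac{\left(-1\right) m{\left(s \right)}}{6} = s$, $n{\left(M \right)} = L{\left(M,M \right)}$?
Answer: $0$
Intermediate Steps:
$L{\left(B,b \right)} = B^{2}$
$n{\left(M \right)} = M^{2}$
$m{\left(s \right)} = - 6 s$
$Y{\left(k \right)} = 0$ ($Y{\left(k \right)} = - 6 \cdot 0^{2} = \left(-6\right) 0 = 0$)
$Y{\left(11 \right)} p{\left(11 \right)} \left(-173\right) = 0 \cdot 14 \left(-173\right) = 0 \left(-173\right) = 0$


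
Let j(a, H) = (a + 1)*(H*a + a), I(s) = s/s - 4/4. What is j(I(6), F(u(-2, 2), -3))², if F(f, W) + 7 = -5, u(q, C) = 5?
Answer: 0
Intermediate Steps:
F(f, W) = -12 (F(f, W) = -7 - 5 = -12)
I(s) = 0 (I(s) = 1 - 4*¼ = 1 - 1 = 0)
j(a, H) = (1 + a)*(a + H*a)
j(I(6), F(u(-2, 2), -3))² = (0*(1 - 12 + 0 - 12*0))² = (0*(1 - 12 + 0 + 0))² = (0*(-11))² = 0² = 0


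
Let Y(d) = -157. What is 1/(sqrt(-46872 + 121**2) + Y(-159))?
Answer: -157/56880 - I*sqrt(32231)/56880 ≈ -0.0027602 - 0.0031563*I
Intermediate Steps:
1/(sqrt(-46872 + 121**2) + Y(-159)) = 1/(sqrt(-46872 + 121**2) - 157) = 1/(sqrt(-46872 + 14641) - 157) = 1/(sqrt(-32231) - 157) = 1/(I*sqrt(32231) - 157) = 1/(-157 + I*sqrt(32231))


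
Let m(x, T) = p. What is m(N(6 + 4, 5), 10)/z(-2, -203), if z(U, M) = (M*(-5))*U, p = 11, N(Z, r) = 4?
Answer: -11/2030 ≈ -0.0054187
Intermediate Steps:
z(U, M) = -5*M*U (z(U, M) = (-5*M)*U = -5*M*U)
m(x, T) = 11
m(N(6 + 4, 5), 10)/z(-2, -203) = 11/(-5*(-203)*(-2)) = 11/(-2030) = -1/2030*11 = -11/2030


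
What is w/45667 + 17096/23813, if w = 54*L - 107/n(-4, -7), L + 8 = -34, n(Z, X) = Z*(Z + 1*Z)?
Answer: 23252336745/34798984672 ≈ 0.66819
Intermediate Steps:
n(Z, X) = 2*Z**2 (n(Z, X) = Z*(Z + Z) = Z*(2*Z) = 2*Z**2)
L = -42 (L = -8 - 34 = -42)
w = -72683/32 (w = 54*(-42) - 107/(2*(-4)**2) = -2268 - 107/(2*16) = -2268 - 107/32 = -72683/32 ≈ -2271.3)
w/45667 + 17096/23813 = -72683/32/45667 + 17096/23813 = -72683/32*1/45667 + 17096*(1/23813) = -72683/1461344 + 17096/23813 = 23252336745/34798984672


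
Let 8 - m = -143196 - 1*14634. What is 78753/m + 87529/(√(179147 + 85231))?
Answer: 78753/157838 + 87529*√264378/264378 ≈ 170.73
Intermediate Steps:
m = 157838 (m = 8 - (-143196 - 1*14634) = 8 - (-143196 - 14634) = 8 - 1*(-157830) = 8 + 157830 = 157838)
78753/m + 87529/(√(179147 + 85231)) = 78753/157838 + 87529/(√(179147 + 85231)) = 78753*(1/157838) + 87529/(√264378) = 78753/157838 + 87529*(√264378/264378) = 78753/157838 + 87529*√264378/264378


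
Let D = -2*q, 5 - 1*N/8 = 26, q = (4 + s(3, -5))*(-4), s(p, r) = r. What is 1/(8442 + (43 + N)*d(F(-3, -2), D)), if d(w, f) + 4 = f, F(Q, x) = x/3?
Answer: 1/9942 ≈ 0.00010058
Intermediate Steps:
q = 4 (q = (4 - 5)*(-4) = -1*(-4) = 4)
F(Q, x) = x/3 (F(Q, x) = x*(⅓) = x/3)
N = -168 (N = 40 - 8*26 = 40 - 208 = -168)
D = -8 (D = -2*4 = -8)
d(w, f) = -4 + f
1/(8442 + (43 + N)*d(F(-3, -2), D)) = 1/(8442 + (43 - 168)*(-4 - 8)) = 1/(8442 - 125*(-12)) = 1/(8442 + 1500) = 1/9942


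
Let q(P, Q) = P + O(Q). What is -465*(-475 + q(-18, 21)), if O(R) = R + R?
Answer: 209715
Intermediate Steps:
O(R) = 2*R
q(P, Q) = P + 2*Q
-465*(-475 + q(-18, 21)) = -465*(-475 + (-18 + 2*21)) = -465*(-475 + (-18 + 42)) = -465*(-475 + 24) = -465*(-451) = 209715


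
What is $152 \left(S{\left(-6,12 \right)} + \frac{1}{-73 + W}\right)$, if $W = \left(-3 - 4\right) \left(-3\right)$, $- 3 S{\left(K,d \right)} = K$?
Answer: $\frac{3914}{13} \approx 301.08$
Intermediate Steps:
$S{\left(K,d \right)} = - \frac{K}{3}$
$W = 21$ ($W = \left(-7\right) \left(-3\right) = 21$)
$152 \left(S{\left(-6,12 \right)} + \frac{1}{-73 + W}\right) = 152 \left(\left(- \frac{1}{3}\right) \left(-6\right) + \frac{1}{-73 + 21}\right) = 152 \left(2 + \frac{1}{-52}\right) = 152 \left(2 - \frac{1}{52}\right) = 152 \cdot \frac{103}{52} = \frac{3914}{13}$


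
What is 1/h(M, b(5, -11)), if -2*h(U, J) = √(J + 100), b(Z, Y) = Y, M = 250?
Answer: -2*√89/89 ≈ -0.21200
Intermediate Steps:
h(U, J) = -√(100 + J)/2 (h(U, J) = -√(J + 100)/2 = -√(100 + J)/2)
1/h(M, b(5, -11)) = 1/(-√(100 - 11)/2) = 1/(-√89/2) = -2*√89/89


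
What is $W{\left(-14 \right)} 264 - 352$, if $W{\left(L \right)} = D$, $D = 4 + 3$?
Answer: $1496$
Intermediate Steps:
$D = 7$
$W{\left(L \right)} = 7$
$W{\left(-14 \right)} 264 - 352 = 7 \cdot 264 - 352 = 1848 - 352 = 1496$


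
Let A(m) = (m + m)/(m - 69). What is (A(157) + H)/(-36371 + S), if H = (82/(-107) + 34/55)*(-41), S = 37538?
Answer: 227003/27471180 ≈ 0.0082633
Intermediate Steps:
H = 35752/5885 (H = (82*(-1/107) + 34*(1/55))*(-41) = (-82/107 + 34/55)*(-41) = -872/5885*(-41) = 35752/5885 ≈ 6.0751)
A(m) = 2*m/(-69 + m) (A(m) = (2*m)/(-69 + m) = 2*m/(-69 + m))
(A(157) + H)/(-36371 + S) = (2*157/(-69 + 157) + 35752/5885)/(-36371 + 37538) = (2*157/88 + 35752/5885)/1167 = (2*157*(1/88) + 35752/5885)*(1/1167) = (157/44 + 35752/5885)*(1/1167) = (227003/23540)*(1/1167) = 227003/27471180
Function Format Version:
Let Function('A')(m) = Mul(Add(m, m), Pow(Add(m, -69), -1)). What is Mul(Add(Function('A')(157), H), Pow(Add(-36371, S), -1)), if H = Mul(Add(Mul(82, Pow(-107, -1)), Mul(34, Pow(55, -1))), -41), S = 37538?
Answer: Rational(227003, 27471180) ≈ 0.0082633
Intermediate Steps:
H = Rational(35752, 5885) (H = Mul(Add(Mul(82, Rational(-1, 107)), Mul(34, Rational(1, 55))), -41) = Mul(Add(Rational(-82, 107), Rational(34, 55)), -41) = Mul(Rational(-872, 5885), -41) = Rational(35752, 5885) ≈ 6.0751)
Function('A')(m) = Mul(2, m, Pow(Add(-69, m), -1)) (Function('A')(m) = Mul(Mul(2, m), Pow(Add(-69, m), -1)) = Mul(2, m, Pow(Add(-69, m), -1)))
Mul(Add(Function('A')(157), H), Pow(Add(-36371, S), -1)) = Mul(Add(Mul(2, 157, Pow(Add(-69, 157), -1)), Rational(35752, 5885)), Pow(Add(-36371, 37538), -1)) = Mul(Add(Mul(2, 157, Pow(88, -1)), Rational(35752, 5885)), Pow(1167, -1)) = Mul(Add(Mul(2, 157, Rational(1, 88)), Rational(35752, 5885)), Rational(1, 1167)) = Mul(Add(Rational(157, 44), Rational(35752, 5885)), Rational(1, 1167)) = Mul(Rational(227003, 23540), Rational(1, 1167)) = Rational(227003, 27471180)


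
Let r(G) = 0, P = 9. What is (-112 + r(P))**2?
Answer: 12544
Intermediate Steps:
(-112 + r(P))**2 = (-112 + 0)**2 = (-112)**2 = 12544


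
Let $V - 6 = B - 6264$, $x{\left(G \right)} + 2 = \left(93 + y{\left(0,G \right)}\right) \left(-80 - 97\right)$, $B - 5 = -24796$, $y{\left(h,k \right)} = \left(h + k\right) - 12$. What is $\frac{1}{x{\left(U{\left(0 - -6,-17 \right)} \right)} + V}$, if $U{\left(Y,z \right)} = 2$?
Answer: $- \frac{1}{45742} \approx -2.1862 \cdot 10^{-5}$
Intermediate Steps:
$y{\left(h,k \right)} = -12 + h + k$
$B = -24791$ ($B = 5 - 24796 = -24791$)
$x{\left(G \right)} = -14339 - 177 G$ ($x{\left(G \right)} = -2 + \left(93 + \left(-12 + 0 + G\right)\right) \left(-80 - 97\right) = -2 + \left(93 + \left(-12 + G\right)\right) \left(-177\right) = -2 + \left(81 + G\right) \left(-177\right) = -2 - \left(14337 + 177 G\right) = -14339 - 177 G$)
$V = -31049$ ($V = 6 - 31055 = -31049$)
$\frac{1}{x{\left(U{\left(0 - -6,-17 \right)} \right)} + V} = \frac{1}{\left(-14339 - 354\right) - 31049} = \frac{1}{-14693 - 31049} = \frac{1}{-45742} = - \frac{1}{45742}$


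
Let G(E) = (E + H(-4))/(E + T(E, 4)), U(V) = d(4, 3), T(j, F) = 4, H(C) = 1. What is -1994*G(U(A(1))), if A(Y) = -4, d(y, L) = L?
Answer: -7976/7 ≈ -1139.4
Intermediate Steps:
U(V) = 3
G(E) = (1 + E)/(4 + E) (G(E) = (E + 1)/(E + 4) = (1 + E)/(4 + E))
-1994*G(U(A(1))) = -1994*(1 + 3)/(4 + 3) = -1994*4/7 = -7976/7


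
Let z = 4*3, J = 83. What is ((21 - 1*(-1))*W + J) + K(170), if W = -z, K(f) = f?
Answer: -11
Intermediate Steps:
z = 12
W = -12 (W = -1*12 = -12)
((21 - 1*(-1))*W + J) + K(170) = ((21 - 1*(-1))*(-12) + 83) + 170 = ((21 + 1)*(-12) + 83) + 170 = (22*(-12) + 83) + 170 = (-264 + 83) + 170 = -181 + 170 = -11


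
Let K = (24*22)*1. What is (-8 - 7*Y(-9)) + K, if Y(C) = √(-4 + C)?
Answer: 520 - 7*I*√13 ≈ 520.0 - 25.239*I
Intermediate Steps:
K = 528 (K = 528*1 = 528)
(-8 - 7*Y(-9)) + K = (-8 - 7*√(-4 - 9)) + 528 = (-8 - 7*I*√13) + 528 = 520 - 7*I*√13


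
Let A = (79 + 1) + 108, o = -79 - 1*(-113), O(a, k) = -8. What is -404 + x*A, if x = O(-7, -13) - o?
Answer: -8300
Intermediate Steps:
o = 34 (o = -79 + 113 = 34)
x = -42 (x = -8 - 1*34 = -8 - 34 = -42)
A = 188 (A = 80 + 108 = 188)
-404 + x*A = -404 - 42*188 = -404 - 7896 = -8300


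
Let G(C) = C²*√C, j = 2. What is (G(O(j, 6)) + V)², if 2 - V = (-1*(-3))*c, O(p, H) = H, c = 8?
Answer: 8260 - 1584*√6 ≈ 4380.0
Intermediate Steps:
G(C) = C^(5/2)
V = -22 (V = 2 - (-1*(-3))*8 = 2 - 3*8 = 2 - 1*24 = 2 - 24 = -22)
(G(O(j, 6)) + V)² = (6^(5/2) - 22)² = (36*√6 - 22)² = (-22 + 36*√6)²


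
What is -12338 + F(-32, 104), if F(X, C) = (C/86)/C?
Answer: -1061067/86 ≈ -12338.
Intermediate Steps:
F(X, C) = 1/86 (F(X, C) = (C*(1/86))/C = (C/86)/C = 1/86)
-12338 + F(-32, 104) = -12338 + 1/86 = -1061067/86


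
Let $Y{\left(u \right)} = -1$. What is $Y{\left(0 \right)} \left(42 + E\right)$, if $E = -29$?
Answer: $-13$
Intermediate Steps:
$Y{\left(0 \right)} \left(42 + E\right) = - (42 - 29) = \left(-1\right) 13 = -13$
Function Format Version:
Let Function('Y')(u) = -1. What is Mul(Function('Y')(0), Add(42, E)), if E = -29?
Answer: -13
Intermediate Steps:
Mul(Function('Y')(0), Add(42, E)) = Mul(-1, Add(42, -29)) = Mul(-1, 13) = -13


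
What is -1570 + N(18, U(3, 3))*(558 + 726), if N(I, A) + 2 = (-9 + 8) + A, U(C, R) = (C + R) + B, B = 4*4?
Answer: 22826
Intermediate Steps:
B = 16
U(C, R) = 16 + C + R (U(C, R) = (C + R) + 16 = 16 + C + R)
N(I, A) = -3 + A (N(I, A) = -2 + ((-9 + 8) + A) = -2 + (-1 + A) = -3 + A)
-1570 + N(18, U(3, 3))*(558 + 726) = -1570 + (-3 + (16 + 3 + 3))*(558 + 726) = -1570 + (-3 + 22)*1284 = -1570 + 19*1284 = -1570 + 24396 = 22826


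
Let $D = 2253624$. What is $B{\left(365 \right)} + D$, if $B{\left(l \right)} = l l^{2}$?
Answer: $50880749$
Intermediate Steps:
$B{\left(l \right)} = l^{3}$
$B{\left(365 \right)} + D = 365^{3} + 2253624 = 48627125 + 2253624 = 50880749$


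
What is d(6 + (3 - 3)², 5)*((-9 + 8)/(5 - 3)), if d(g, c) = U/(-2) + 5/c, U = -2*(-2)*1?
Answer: ½ ≈ 0.50000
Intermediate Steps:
U = 4 (U = 4*1 = 4)
d(g, c) = -2 + 5/c (d(g, c) = 4/(-2) + 5/c = 4*(-½) + 5/c = -2 + 5/c)
d(6 + (3 - 3)², 5)*((-9 + 8)/(5 - 3)) = (-2 + 5/5)*((-9 + 8)/(5 - 3)) = (-2 + 5*(⅕))*(-1/2) = (-2 + 1)*(-1*½) = -1*(-½) = ½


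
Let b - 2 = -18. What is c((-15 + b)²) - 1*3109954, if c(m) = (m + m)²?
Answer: 584130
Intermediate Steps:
b = -16 (b = 2 - 18 = -16)
c(m) = 4*m² (c(m) = (2*m)² = 4*m²)
c((-15 + b)²) - 1*3109954 = 4*((-15 - 16)²)² - 1*3109954 = 4*((-31)²)² - 3109954 = 4*961² - 3109954 = 4*923521 - 3109954 = 3694084 - 3109954 = 584130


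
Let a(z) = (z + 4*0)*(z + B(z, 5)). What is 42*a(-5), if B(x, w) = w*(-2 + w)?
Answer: -2100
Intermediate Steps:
a(z) = z*(15 + z) (a(z) = (z + 4*0)*(z + 5*(-2 + 5)) = (z + 0)*(z + 5*3) = z*(z + 15) = z*(15 + z))
42*a(-5) = 42*(-5*(15 - 5)) = 42*(-5*10) = 42*(-50) = -2100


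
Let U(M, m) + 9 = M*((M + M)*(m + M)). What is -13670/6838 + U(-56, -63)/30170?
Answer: -2758074913/103151230 ≈ -26.738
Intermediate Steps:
U(M, m) = -9 + 2*M²*(M + m) (U(M, m) = -9 + M*((M + M)*(m + M)) = -9 + M*((2*M)*(M + m)) = -9 + M*(2*M*(M + m)) = -9 + 2*M²*(M + m))
-13670/6838 + U(-56, -63)/30170 = -13670/6838 + (-9 + 2*(-56)³ + 2*(-63)*(-56)²)/30170 = -13670*1/6838 + (-9 + 2*(-175616) + 2*(-63)*3136)*(1/30170) = -6835/3419 + (-9 - 351232 - 395136)*(1/30170) = -6835/3419 - 746377*1/30170 = -6835/3419 - 746377/30170 = -2758074913/103151230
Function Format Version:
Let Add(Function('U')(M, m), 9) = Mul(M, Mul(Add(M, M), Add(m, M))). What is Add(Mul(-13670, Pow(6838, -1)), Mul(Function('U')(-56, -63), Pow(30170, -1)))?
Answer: Rational(-2758074913, 103151230) ≈ -26.738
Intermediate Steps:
Function('U')(M, m) = Add(-9, Mul(2, Pow(M, 2), Add(M, m))) (Function('U')(M, m) = Add(-9, Mul(M, Mul(Add(M, M), Add(m, M)))) = Add(-9, Mul(M, Mul(Mul(2, M), Add(M, m)))) = Add(-9, Mul(M, Mul(2, M, Add(M, m)))) = Add(-9, Mul(2, Pow(M, 2), Add(M, m))))
Add(Mul(-13670, Pow(6838, -1)), Mul(Function('U')(-56, -63), Pow(30170, -1))) = Add(Mul(-13670, Pow(6838, -1)), Mul(Add(-9, Mul(2, Pow(-56, 3)), Mul(2, -63, Pow(-56, 2))), Pow(30170, -1))) = Add(Mul(-13670, Rational(1, 6838)), Mul(Add(-9, Mul(2, -175616), Mul(2, -63, 3136)), Rational(1, 30170))) = Add(Rational(-6835, 3419), Mul(Add(-9, -351232, -395136), Rational(1, 30170))) = Add(Rational(-6835, 3419), Mul(-746377, Rational(1, 30170))) = Add(Rational(-6835, 3419), Rational(-746377, 30170)) = Rational(-2758074913, 103151230)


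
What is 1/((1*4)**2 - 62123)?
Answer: -1/62107 ≈ -1.6101e-5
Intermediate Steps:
1/((1*4)**2 - 62123) = 1/(4**2 - 62123) = 1/(16 - 62123) = 1/(-62107) = -1/62107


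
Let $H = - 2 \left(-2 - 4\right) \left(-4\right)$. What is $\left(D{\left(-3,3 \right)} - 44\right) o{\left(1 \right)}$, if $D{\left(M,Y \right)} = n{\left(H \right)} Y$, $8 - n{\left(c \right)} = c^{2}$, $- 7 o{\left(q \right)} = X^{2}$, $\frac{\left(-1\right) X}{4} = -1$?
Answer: $\frac{110912}{7} \approx 15845.0$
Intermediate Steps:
$X = 4$ ($X = \left(-4\right) \left(-1\right) = 4$)
$o{\left(q \right)} = - \frac{16}{7}$ ($o{\left(q \right)} = - \frac{4^{2}}{7} = \left(- \frac{1}{7}\right) 16 = - \frac{16}{7}$)
$H = -48$ ($H = - 2 \left(-2 - 4\right) \left(-4\right) = \left(-2\right) \left(-6\right) \left(-4\right) = 12 \left(-4\right) = -48$)
$n{\left(c \right)} = 8 - c^{2}$
$D{\left(M,Y \right)} = - 2296 Y$ ($D{\left(M,Y \right)} = \left(8 - \left(-48\right)^{2}\right) Y = \left(8 - 2304\right) Y = - 2296 Y$)
$\left(D{\left(-3,3 \right)} - 44\right) o{\left(1 \right)} = \left(\left(-2296\right) 3 - 44\right) \left(- \frac{16}{7}\right) = \left(-6888 - 44\right) \left(- \frac{16}{7}\right) = \left(-6932\right) \left(- \frac{16}{7}\right) = \frac{110912}{7}$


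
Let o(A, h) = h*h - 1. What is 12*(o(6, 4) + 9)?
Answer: 288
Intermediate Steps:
o(A, h) = -1 + h² (o(A, h) = h² - 1 = -1 + h²)
12*(o(6, 4) + 9) = 12*((-1 + 4²) + 9) = 12*((-1 + 16) + 9) = 12*(15 + 9) = 12*24 = 288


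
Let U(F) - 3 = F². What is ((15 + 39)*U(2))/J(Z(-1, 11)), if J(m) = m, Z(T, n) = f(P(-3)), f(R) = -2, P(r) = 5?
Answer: -189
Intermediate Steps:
U(F) = 3 + F²
Z(T, n) = -2
((15 + 39)*U(2))/J(Z(-1, 11)) = ((15 + 39)*(3 + 2²))/(-2) = (54*(3 + 4))*(-½) = (54*7)*(-½) = 378*(-½) = -189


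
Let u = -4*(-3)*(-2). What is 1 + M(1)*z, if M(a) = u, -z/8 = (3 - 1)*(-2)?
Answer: -767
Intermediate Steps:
z = 32 (z = -8*(3 - 1)*(-2) = -16*(-2) = -8*(-4) = 32)
u = -24 (u = 12*(-2) = -24)
M(a) = -24
1 + M(1)*z = 1 - 24*32 = 1 - 768 = -767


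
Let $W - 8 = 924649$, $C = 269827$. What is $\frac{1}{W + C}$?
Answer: $\frac{1}{1194484} \approx 8.3718 \cdot 10^{-7}$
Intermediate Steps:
$W = 924657$ ($W = 8 + 924649 = 924657$)
$\frac{1}{W + C} = \frac{1}{924657 + 269827} = \frac{1}{1194484}$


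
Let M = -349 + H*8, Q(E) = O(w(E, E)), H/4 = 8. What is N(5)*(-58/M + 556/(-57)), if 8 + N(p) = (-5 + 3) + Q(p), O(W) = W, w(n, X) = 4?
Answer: 32268/589 ≈ 54.784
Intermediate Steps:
H = 32 (H = 4*8 = 32)
Q(E) = 4
N(p) = -6 (N(p) = -8 + ((-5 + 3) + 4) = -8 + (-2 + 4) = -8 + 2 = -6)
M = -93 (M = -349 + 32*8 = -349 + 256 = -93)
N(5)*(-58/M + 556/(-57)) = -6*(-58/(-93) + 556/(-57)) = -6*(-58*(-1/93) + 556*(-1/57)) = -6*(58/93 - 556/57) = -6*(-5378/589) = 32268/589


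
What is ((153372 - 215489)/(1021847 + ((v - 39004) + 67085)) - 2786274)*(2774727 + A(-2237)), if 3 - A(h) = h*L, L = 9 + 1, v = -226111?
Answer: -6420407258075072500/823817 ≈ -7.7935e+12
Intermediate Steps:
L = 10
A(h) = 3 - 10*h (A(h) = 3 - h*10 = 3 - 10*h)
((153372 - 215489)/(1021847 + ((v - 39004) + 67085)) - 2786274)*(2774727 + A(-2237)) = ((153372 - 215489)/(1021847 + ((-226111 - 39004) + 67085)) - 2786274)*(2774727 + (3 - 10*(-2237))) = (-62117/(1021847 + (-265115 + 67085)) - 2786274)*(2774727 + (3 + 22370)) = (-62117/(1021847 - 198030) - 2786274)*(2774727 + 22373) = (-62117/823817 - 2786274)*2797100 = -2295379949975/823817*2797100 = -6420407258075072500/823817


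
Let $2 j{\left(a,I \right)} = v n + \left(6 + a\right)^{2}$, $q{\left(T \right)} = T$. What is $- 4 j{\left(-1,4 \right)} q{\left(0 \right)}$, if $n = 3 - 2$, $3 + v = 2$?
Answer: $0$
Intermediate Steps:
$v = -1$ ($v = -3 + 2 = -1$)
$n = 1$
$j{\left(a,I \right)} = - \frac{1}{2} + \frac{\left(6 + a\right)^{2}}{2}$ ($j{\left(a,I \right)} = \frac{\left(-1\right) 1 + \left(6 + a\right)^{2}}{2} = \frac{-1 + \left(6 + a\right)^{2}}{2} = - \frac{1}{2} + \frac{\left(6 + a\right)^{2}}{2}$)
$- 4 j{\left(-1,4 \right)} q{\left(0 \right)} = - 4 \left(- \frac{1}{2} + \frac{\left(6 - 1\right)^{2}}{2}\right) 0 = - 4 \left(- \frac{1}{2} + \frac{5^{2}}{2}\right) 0 = - 4 \left(- \frac{1}{2} + \frac{1}{2} \cdot 25\right) 0 = - 4 \left(- \frac{1}{2} + \frac{25}{2}\right) 0 = \left(-4\right) 12 \cdot 0 = \left(-48\right) 0 = 0$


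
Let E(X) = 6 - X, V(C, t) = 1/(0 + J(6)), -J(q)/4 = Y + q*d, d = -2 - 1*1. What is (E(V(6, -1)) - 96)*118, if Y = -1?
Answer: -403619/38 ≈ -10622.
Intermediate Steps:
d = -3 (d = -2 - 1 = -3)
J(q) = 4 + 12*q (J(q) = -4*(-1 + q*(-3)) = -4*(-1 - 3*q) = 4 + 12*q)
V(C, t) = 1/76 (V(C, t) = 1/(0 + (4 + 12*6)) = 1/(0 + (4 + 72)) = 1/(0 + 76) = 1/76)
(E(V(6, -1)) - 96)*118 = ((6 - 1*1/76) - 96)*118 = ((6 - 1/76) - 96)*118 = (455/76 - 96)*118 = -6841/76*118 = -403619/38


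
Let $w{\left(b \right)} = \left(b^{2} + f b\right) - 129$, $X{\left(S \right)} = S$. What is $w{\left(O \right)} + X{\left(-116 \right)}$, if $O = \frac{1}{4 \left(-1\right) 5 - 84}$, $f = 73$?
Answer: $- \frac{2657511}{10816} \approx -245.7$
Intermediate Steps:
$O = - \frac{1}{104}$ ($O = \frac{1}{\left(-4\right) 5 - 84} = \frac{1}{-20 - 84} = \frac{1}{-104} = - \frac{1}{104} \approx -0.0096154$)
$w{\left(b \right)} = -129 + b^{2} + 73 b$ ($w{\left(b \right)} = \left(b^{2} + 73 b\right) - 129 = -129 + b^{2} + 73 b$)
$w{\left(O \right)} + X{\left(-116 \right)} = \left(-129 + \left(- \frac{1}{104}\right)^{2} + 73 \left(- \frac{1}{104}\right)\right) - 116 = \left(-129 + \frac{1}{10816} - \frac{73}{104}\right) - 116 = - \frac{1402855}{10816} - 116 = - \frac{2657511}{10816}$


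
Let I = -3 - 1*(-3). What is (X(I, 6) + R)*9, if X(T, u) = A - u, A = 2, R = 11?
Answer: 63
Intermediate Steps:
I = 0 (I = -3 + 3 = 0)
X(T, u) = 2 - u
(X(I, 6) + R)*9 = ((2 - 1*6) + 11)*9 = ((2 - 6) + 11)*9 = (-4 + 11)*9 = 7*9 = 63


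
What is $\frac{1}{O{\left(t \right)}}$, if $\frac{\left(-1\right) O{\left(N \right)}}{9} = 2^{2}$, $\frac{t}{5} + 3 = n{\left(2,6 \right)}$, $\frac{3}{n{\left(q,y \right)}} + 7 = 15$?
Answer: $- \frac{1}{36} \approx -0.027778$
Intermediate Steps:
$n{\left(q,y \right)} = \frac{3}{8}$ ($n{\left(q,y \right)} = \frac{3}{-7 + 15} = \frac{3}{8}$)
$t = - \frac{105}{8}$ ($t = -15 + 5 \cdot \frac{3}{8} = -15 + \frac{15}{8} = - \frac{105}{8} \approx -13.125$)
$O{\left(N \right)} = -36$ ($O{\left(N \right)} = - 9 \cdot 2^{2} = \left(-9\right) 4 = -36$)
$\frac{1}{O{\left(t \right)}} = \frac{1}{-36} = - \frac{1}{36}$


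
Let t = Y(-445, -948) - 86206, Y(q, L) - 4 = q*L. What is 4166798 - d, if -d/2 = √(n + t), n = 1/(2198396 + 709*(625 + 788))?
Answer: 4166798 + 2*√3437595504217268015/3200213 ≈ 4.1680e+6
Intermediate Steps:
Y(q, L) = 4 + L*q (Y(q, L) = 4 + q*L = 4 + L*q)
n = 1/3200213 (n = 1/(2198396 + 709*1413) = 1/(2198396 + 1001817) = 1/3200213 ≈ 3.1248e-7)
t = 335658 (t = (4 - 948*(-445)) - 86206 = (4 + 421860) - 86206 = 421864 - 86206 = 335658)
d = -2*√3437595504217268015/3200213 (d = -2*√(1/3200213 + 335658) = -2*√3437595504217268015/3200213 ≈ -1158.7)
4166798 - d = 4166798 - (-2)*√3437595504217268015/3200213 = 4166798 + 2*√3437595504217268015/3200213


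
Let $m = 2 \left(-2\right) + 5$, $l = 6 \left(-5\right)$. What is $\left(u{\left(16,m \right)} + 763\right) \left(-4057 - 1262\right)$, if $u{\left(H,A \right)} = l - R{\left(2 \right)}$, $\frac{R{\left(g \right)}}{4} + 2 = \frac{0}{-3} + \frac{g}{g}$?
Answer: $-3920103$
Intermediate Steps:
$R{\left(g \right)} = -4$ ($R{\left(g \right)} = -8 + 4 \left(\frac{0}{-3} + \frac{g}{g}\right) = -8 + 4 \left(0 \left(- \frac{1}{3}\right) + 1\right) = -8 + 4 \left(0 + 1\right) = -8 + 4 \cdot 1 = -8 + 4 = -4$)
$l = -30$
$m = 1$ ($m = -4 + 5 = 1$)
$u{\left(H,A \right)} = -26$ ($u{\left(H,A \right)} = -30 - -4 = -30 + 4 = -26$)
$\left(u{\left(16,m \right)} + 763\right) \left(-4057 - 1262\right) = \left(-26 + 763\right) \left(-4057 - 1262\right) = 737 \left(-5319\right) = -3920103$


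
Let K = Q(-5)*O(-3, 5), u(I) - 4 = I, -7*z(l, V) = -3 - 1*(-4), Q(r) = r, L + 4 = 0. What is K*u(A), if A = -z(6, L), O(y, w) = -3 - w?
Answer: 1160/7 ≈ 165.71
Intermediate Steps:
L = -4 (L = -4 + 0 = -4)
z(l, V) = -⅐ (z(l, V) = -(-3 - 1*(-4))/7 = -(-3 + 4)/7 = -⅐*1 = -⅐)
A = ⅐ (A = -1*(-⅐) = ⅐ ≈ 0.14286)
u(I) = 4 + I
K = 40 (K = -5*(-3 - 1*5) = -5*(-3 - 5) = -5*(-8) = 40)
K*u(A) = 40*(4 + ⅐) = 40*(29/7) = 1160/7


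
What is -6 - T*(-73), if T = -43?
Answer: -3145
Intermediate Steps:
-6 - T*(-73) = -6 - 1*(-43)*(-73) = -6 + 43*(-73) = -6 - 3139 = -3145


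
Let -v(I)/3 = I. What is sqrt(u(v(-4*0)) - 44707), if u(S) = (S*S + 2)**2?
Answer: 3*I*sqrt(4967) ≈ 211.43*I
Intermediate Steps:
v(I) = -3*I
u(S) = (2 + S**2)**2 (u(S) = (S**2 + 2)**2 = (2 + S**2)**2)
sqrt(u(v(-4*0)) - 44707) = sqrt((2 + (-(-12)*0)**2)**2 - 44707) = sqrt((2 + (-3*0)**2)**2 - 44707) = sqrt((2 + 0**2)**2 - 44707) = sqrt((2 + 0)**2 - 44707) = sqrt(2**2 - 44707) = sqrt(4 - 44707) = sqrt(-44703) = 3*I*sqrt(4967)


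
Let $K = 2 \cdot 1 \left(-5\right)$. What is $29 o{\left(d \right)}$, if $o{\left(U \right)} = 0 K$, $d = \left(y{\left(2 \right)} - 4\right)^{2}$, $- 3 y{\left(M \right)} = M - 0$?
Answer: $0$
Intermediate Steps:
$y{\left(M \right)} = - \frac{M}{3}$ ($y{\left(M \right)} = - \frac{M - 0}{3} = - \frac{M + 0}{3} = - \frac{M}{3}$)
$d = \frac{196}{9}$ ($d = \left(\left(- \frac{1}{3}\right) 2 - 4\right)^{2} = \left(- \frac{2}{3} - 4\right)^{2} = \left(- \frac{14}{3}\right)^{2} = \frac{196}{9} \approx 21.778$)
$K = -10$ ($K = 2 \left(-5\right) = -10$)
$o{\left(U \right)} = 0$ ($o{\left(U \right)} = 0 \left(-10\right) = 0$)
$29 o{\left(d \right)} = 29 \cdot 0 = 0$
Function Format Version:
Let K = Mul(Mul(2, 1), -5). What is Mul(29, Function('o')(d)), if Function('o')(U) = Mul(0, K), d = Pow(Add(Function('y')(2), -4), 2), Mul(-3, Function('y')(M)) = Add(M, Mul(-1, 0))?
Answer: 0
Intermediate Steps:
Function('y')(M) = Mul(Rational(-1, 3), M) (Function('y')(M) = Mul(Rational(-1, 3), Add(M, Mul(-1, 0))) = Mul(Rational(-1, 3), Add(M, 0)) = Mul(Rational(-1, 3), M))
d = Rational(196, 9) (d = Pow(Add(Mul(Rational(-1, 3), 2), -4), 2) = Pow(Add(Rational(-2, 3), -4), 2) = Pow(Rational(-14, 3), 2) = Rational(196, 9) ≈ 21.778)
K = -10 (K = Mul(2, -5) = -10)
Function('o')(U) = 0 (Function('o')(U) = Mul(0, -10) = 0)
Mul(29, Function('o')(d)) = Mul(29, 0) = 0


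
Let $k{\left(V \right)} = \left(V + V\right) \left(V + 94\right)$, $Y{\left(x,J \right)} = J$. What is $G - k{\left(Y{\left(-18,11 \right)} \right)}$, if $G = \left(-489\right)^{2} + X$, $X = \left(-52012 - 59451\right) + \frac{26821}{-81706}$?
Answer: $\frac{10241656867}{81706} \approx 1.2535 \cdot 10^{5}$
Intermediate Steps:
$X = - \frac{9107222699}{81706}$ ($X = -111463 + 26821 \left(- \frac{1}{81706}\right) = -111463 - \frac{26821}{81706} = - \frac{9107222699}{81706} \approx -1.1146 \cdot 10^{5}$)
$k{\left(V \right)} = 2 V \left(94 + V\right)$
$G = \frac{10430397727}{81706}$ ($G = \left(-489\right)^{2} - \frac{9107222699}{81706} = 239121 - \frac{9107222699}{81706} = \frac{10430397727}{81706} \approx 1.2766 \cdot 10^{5}$)
$G - k{\left(Y{\left(-18,11 \right)} \right)} = \frac{10430397727}{81706} - 2 \cdot 11 \left(94 + 11\right) = \frac{10430397727}{81706} - 2 \cdot 11 \cdot 105 = \frac{10430397727}{81706} - 2310 = \frac{10241656867}{81706}$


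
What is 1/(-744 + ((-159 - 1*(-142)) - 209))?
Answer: -1/970 ≈ -0.0010309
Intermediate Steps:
1/(-744 + ((-159 - 1*(-142)) - 209)) = 1/(-744 + ((-159 + 142) - 209)) = 1/(-744 + (-17 - 209)) = 1/(-744 - 226) = 1/(-970) = -1/970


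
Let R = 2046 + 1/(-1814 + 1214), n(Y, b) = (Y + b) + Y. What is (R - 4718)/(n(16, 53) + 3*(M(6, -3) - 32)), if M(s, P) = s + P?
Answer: 1603201/1200 ≈ 1336.0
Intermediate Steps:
n(Y, b) = b + 2*Y
M(s, P) = P + s
R = 1227599/600 (R = 2046 + 1/(-600) = 2046 - 1/600 = 1227599/600 ≈ 2046.0)
(R - 4718)/(n(16, 53) + 3*(M(6, -3) - 32)) = (1227599/600 - 4718)/((53 + 2*16) + 3*((-3 + 6) - 32)) = -1603201/(600*((53 + 32) + 3*(3 - 32))) = -1603201/(600*(85 + 3*(-29))) = -1603201/(600*(85 - 87)) = -1603201/600/(-2) = -1603201/600*(-½) = 1603201/1200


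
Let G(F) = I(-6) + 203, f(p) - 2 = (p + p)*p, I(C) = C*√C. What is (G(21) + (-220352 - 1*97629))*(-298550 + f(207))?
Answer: 67639047300 + 1277100*I*√6 ≈ 6.7639e+10 + 3.1282e+6*I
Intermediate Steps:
I(C) = C^(3/2)
f(p) = 2 + 2*p² (f(p) = 2 + (p + p)*p = 2 + (2*p)*p = 2 + 2*p²)
G(F) = 203 - 6*I*√6 (G(F) = (-6)^(3/2) + 203 = -6*I*√6 + 203 = 203 - 6*I*√6)
(G(21) + (-220352 - 1*97629))*(-298550 + f(207)) = ((203 - 6*I*√6) + (-220352 - 1*97629))*(-298550 + (2 + 2*207²)) = ((203 - 6*I*√6) + (-220352 - 97629))*(-298550 + (2 + 2*42849)) = ((203 - 6*I*√6) - 317981)*(-298550 + (2 + 85698)) = (-317778 - 6*I*√6)*(-298550 + 85700) = (-317778 - 6*I*√6)*(-212850) = 67639047300 + 1277100*I*√6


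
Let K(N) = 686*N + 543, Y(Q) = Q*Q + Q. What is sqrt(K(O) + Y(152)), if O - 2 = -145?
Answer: I*sqrt(74299) ≈ 272.58*I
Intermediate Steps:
Y(Q) = Q + Q**2 (Y(Q) = Q**2 + Q = Q + Q**2)
O = -143 (O = 2 - 145 = -143)
K(N) = 543 + 686*N
sqrt(K(O) + Y(152)) = sqrt((543 + 686*(-143)) + 152*(1 + 152)) = sqrt((543 - 98098) + 152*153) = sqrt(-97555 + 23256) = sqrt(-74299) = I*sqrt(74299)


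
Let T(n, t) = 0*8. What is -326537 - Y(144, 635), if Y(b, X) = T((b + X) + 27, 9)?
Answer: -326537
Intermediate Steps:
T(n, t) = 0
Y(b, X) = 0
-326537 - Y(144, 635) = -326537 - 1*0 = -326537 + 0 = -326537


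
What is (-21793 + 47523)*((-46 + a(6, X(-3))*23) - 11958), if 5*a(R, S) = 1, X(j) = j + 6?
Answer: -308744562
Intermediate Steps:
X(j) = 6 + j
a(R, S) = ⅕ (a(R, S) = (⅕)*1 = ⅕)
(-21793 + 47523)*((-46 + a(6, X(-3))*23) - 11958) = (-21793 + 47523)*((-46 + (⅕)*23) - 11958) = 25730*((-46 + 23/5) - 11958) = 25730*(-207/5 - 11958) = 25730*(-59997/5) = -308744562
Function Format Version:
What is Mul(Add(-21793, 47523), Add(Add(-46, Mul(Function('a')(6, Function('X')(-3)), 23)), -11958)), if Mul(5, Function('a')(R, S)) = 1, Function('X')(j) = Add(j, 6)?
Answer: -308744562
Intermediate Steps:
Function('X')(j) = Add(6, j)
Function('a')(R, S) = Rational(1, 5) (Function('a')(R, S) = Mul(Rational(1, 5), 1) = Rational(1, 5))
Mul(Add(-21793, 47523), Add(Add(-46, Mul(Function('a')(6, Function('X')(-3)), 23)), -11958)) = Mul(Add(-21793, 47523), Add(Add(-46, Mul(Rational(1, 5), 23)), -11958)) = Mul(25730, Add(Add(-46, Rational(23, 5)), -11958)) = Mul(25730, Add(Rational(-207, 5), -11958)) = Mul(25730, Rational(-59997, 5)) = -308744562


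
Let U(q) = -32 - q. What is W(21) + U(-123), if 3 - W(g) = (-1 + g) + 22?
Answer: 52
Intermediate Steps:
W(g) = -18 - g (W(g) = 3 - ((-1 + g) + 22) = 3 - (21 + g) = 3 + (-21 - g) = -18 - g)
W(21) + U(-123) = (-18 - 1*21) + (-32 - 1*(-123)) = (-18 - 21) + (-32 + 123) = -39 + 91 = 52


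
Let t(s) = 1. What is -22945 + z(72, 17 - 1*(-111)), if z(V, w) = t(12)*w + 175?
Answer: -22642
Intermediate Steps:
z(V, w) = 175 + w (z(V, w) = 1*w + 175 = w + 175 = 175 + w)
-22945 + z(72, 17 - 1*(-111)) = -22945 + (175 + (17 - 1*(-111))) = -22945 + (175 + (17 + 111)) = -22945 + (175 + 128) = -22945 + 303 = -22642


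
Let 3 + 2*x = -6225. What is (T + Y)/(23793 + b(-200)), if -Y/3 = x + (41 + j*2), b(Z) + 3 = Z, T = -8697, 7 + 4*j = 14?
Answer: 1023/47180 ≈ 0.021683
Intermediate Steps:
j = 7/4 (j = -7/4 + (1/4)*14 = -7/4 + 7/2 = 7/4 ≈ 1.7500)
b(Z) = -3 + Z
x = -3114 (x = -3/2 + (1/2)*(-6225) = -3/2 - 6225/2 = -3114)
Y = 18417/2 (Y = -3*(-3114 + (41 + (7/4)*2)) = -3*(-3114 + (41 + 7/2)) = -3*(-3114 + 89/2) = -3*(-6139/2) = 18417/2 ≈ 9208.5)
(T + Y)/(23793 + b(-200)) = (-8697 + 18417/2)/(23793 + (-3 - 200)) = 1023/(2*(23793 - 203)) = (1023/2)/23590 = (1023/2)*(1/23590) = 1023/47180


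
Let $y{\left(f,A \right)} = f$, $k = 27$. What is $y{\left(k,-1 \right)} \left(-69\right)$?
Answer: $-1863$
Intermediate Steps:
$y{\left(k,-1 \right)} \left(-69\right) = 27 \left(-69\right) = -1863$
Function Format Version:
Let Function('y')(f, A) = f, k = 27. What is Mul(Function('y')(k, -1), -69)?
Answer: -1863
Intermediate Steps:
Mul(Function('y')(k, -1), -69) = Mul(27, -69) = -1863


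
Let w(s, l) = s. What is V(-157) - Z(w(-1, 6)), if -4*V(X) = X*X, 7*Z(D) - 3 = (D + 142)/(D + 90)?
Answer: -15357959/2492 ≈ -6162.9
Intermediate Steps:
Z(D) = 3/7 + (142 + D)/(7*(90 + D)) (Z(D) = 3/7 + ((D + 142)/(D + 90))/7 = 3/7 + ((142 + D)/(90 + D))/7 = 3/7 + (142 + D)/(7*(90 + D)))
V(X) = -X**2/4 (V(X) = -X*X/4 = -X**2/4)
V(-157) - Z(w(-1, 6)) = -1/4*(-157)**2 - 4*(103 - 1)/(7*(90 - 1)) = -1/4*24649 - 4*102/(7*89) = -24649/4 - 4*102/(7*89) = -24649/4 - 1*408/623 = -24649/4 - 408/623 = -15357959/2492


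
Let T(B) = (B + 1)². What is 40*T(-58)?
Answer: 129960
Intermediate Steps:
T(B) = (1 + B)²
40*T(-58) = 40*(1 - 58)² = 40*(-57)² = 40*3249 = 129960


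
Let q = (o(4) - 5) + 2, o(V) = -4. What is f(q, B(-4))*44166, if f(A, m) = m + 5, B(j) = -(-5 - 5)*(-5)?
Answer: -1987470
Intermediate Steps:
B(j) = -50 (B(j) = -(-10)*(-5) = -1*50 = -50)
q = -7 (q = (-4 - 5) + 2 = -9 + 2 = -7)
f(A, m) = 5 + m
f(q, B(-4))*44166 = (5 - 50)*44166 = -45*44166 = -1987470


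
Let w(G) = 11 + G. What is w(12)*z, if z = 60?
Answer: 1380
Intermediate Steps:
w(12)*z = (11 + 12)*60 = 23*60 = 1380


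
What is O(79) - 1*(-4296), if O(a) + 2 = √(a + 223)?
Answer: 4294 + √302 ≈ 4311.4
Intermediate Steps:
O(a) = -2 + √(223 + a) (O(a) = -2 + √(a + 223) = -2 + √(223 + a))
O(79) - 1*(-4296) = (-2 + √(223 + 79)) - 1*(-4296) = (-2 + √302) + 4296 = 4294 + √302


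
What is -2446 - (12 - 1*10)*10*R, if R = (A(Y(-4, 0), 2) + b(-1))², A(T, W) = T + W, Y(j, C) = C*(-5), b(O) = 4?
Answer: -3166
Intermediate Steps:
Y(j, C) = -5*C
R = 36 (R = ((-5*0 + 2) + 4)² = ((0 + 2) + 4)² = (2 + 4)² = 6² = 36)
-2446 - (12 - 1*10)*10*R = -2446 - (12 - 1*10)*10*36 = -2446 - (12 - 10)*10*36 = -2446 - 2*10*36 = -2446 - 20*36 = -2446 - 1*720 = -2446 - 720 = -3166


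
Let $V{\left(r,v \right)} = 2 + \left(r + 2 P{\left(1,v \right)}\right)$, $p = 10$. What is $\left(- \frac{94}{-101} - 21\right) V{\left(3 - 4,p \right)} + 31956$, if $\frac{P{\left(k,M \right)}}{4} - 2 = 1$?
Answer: $\frac{3176881}{101} \approx 31454.0$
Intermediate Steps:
$P{\left(k,M \right)} = 12$ ($P{\left(k,M \right)} = 8 + 4 \cdot 1 = 8 + 4 = 12$)
$V{\left(r,v \right)} = 26 + r$ ($V{\left(r,v \right)} = 2 + \left(r + 2 \cdot 12\right) = 2 + \left(r + 24\right) = 2 + \left(24 + r\right) = 26 + r$)
$\left(- \frac{94}{-101} - 21\right) V{\left(3 - 4,p \right)} + 31956 = \left(- \frac{94}{-101} - 21\right) \left(26 + \left(3 - 4\right)\right) + 31956 = \left(\left(-94\right) \left(- \frac{1}{101}\right) - 21\right) \left(26 + \left(3 - 4\right)\right) + 31956 = \left(\frac{94}{101} - 21\right) \left(26 - 1\right) + 31956 = \left(- \frac{2027}{101}\right) 25 + 31956 = - \frac{50675}{101} + 31956 = \frac{3176881}{101}$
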